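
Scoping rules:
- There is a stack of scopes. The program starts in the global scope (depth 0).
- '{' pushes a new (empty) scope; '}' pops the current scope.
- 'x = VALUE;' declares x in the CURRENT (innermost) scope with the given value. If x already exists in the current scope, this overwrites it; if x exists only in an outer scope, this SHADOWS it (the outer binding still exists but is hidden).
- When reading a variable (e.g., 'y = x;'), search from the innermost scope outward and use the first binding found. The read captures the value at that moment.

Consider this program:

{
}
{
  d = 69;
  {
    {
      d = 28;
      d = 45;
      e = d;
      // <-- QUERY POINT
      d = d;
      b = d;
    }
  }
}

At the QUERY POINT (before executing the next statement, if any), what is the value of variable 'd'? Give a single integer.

Answer: 45

Derivation:
Step 1: enter scope (depth=1)
Step 2: exit scope (depth=0)
Step 3: enter scope (depth=1)
Step 4: declare d=69 at depth 1
Step 5: enter scope (depth=2)
Step 6: enter scope (depth=3)
Step 7: declare d=28 at depth 3
Step 8: declare d=45 at depth 3
Step 9: declare e=(read d)=45 at depth 3
Visible at query point: d=45 e=45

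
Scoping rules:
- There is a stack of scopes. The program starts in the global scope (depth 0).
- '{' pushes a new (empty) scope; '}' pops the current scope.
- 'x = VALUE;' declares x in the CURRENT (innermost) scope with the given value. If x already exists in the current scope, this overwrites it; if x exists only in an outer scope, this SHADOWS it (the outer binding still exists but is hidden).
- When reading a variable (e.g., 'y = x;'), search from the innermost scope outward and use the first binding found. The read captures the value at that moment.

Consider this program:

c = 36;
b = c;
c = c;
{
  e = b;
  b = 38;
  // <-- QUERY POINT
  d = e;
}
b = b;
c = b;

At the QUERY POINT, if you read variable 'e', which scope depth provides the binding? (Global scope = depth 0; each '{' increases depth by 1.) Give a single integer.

Answer: 1

Derivation:
Step 1: declare c=36 at depth 0
Step 2: declare b=(read c)=36 at depth 0
Step 3: declare c=(read c)=36 at depth 0
Step 4: enter scope (depth=1)
Step 5: declare e=(read b)=36 at depth 1
Step 6: declare b=38 at depth 1
Visible at query point: b=38 c=36 e=36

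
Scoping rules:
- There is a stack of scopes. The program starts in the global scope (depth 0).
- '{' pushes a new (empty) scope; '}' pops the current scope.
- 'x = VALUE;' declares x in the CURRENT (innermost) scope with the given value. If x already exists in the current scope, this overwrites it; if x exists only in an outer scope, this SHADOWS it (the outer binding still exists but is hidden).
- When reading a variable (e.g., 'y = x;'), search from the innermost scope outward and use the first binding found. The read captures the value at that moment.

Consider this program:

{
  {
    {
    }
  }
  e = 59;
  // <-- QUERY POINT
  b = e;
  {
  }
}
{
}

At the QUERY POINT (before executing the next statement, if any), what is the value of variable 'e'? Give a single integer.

Step 1: enter scope (depth=1)
Step 2: enter scope (depth=2)
Step 3: enter scope (depth=3)
Step 4: exit scope (depth=2)
Step 5: exit scope (depth=1)
Step 6: declare e=59 at depth 1
Visible at query point: e=59

Answer: 59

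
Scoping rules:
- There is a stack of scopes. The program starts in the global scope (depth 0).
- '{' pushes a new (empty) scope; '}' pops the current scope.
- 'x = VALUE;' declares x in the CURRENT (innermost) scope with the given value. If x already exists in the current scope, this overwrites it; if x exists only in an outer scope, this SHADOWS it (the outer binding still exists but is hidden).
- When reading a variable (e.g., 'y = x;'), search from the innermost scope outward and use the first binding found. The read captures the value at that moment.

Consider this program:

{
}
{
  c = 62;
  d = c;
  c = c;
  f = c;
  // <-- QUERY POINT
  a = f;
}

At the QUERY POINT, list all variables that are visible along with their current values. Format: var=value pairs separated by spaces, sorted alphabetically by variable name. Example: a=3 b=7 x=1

Step 1: enter scope (depth=1)
Step 2: exit scope (depth=0)
Step 3: enter scope (depth=1)
Step 4: declare c=62 at depth 1
Step 5: declare d=(read c)=62 at depth 1
Step 6: declare c=(read c)=62 at depth 1
Step 7: declare f=(read c)=62 at depth 1
Visible at query point: c=62 d=62 f=62

Answer: c=62 d=62 f=62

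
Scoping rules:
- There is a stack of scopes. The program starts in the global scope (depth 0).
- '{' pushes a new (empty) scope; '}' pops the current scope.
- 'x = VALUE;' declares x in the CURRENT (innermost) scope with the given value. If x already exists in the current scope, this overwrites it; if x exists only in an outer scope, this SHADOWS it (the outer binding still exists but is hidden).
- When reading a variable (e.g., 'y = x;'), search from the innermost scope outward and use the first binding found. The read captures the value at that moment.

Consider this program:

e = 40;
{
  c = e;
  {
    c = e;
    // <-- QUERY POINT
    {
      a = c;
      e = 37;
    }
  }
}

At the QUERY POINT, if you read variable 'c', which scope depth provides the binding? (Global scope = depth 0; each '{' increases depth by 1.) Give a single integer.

Answer: 2

Derivation:
Step 1: declare e=40 at depth 0
Step 2: enter scope (depth=1)
Step 3: declare c=(read e)=40 at depth 1
Step 4: enter scope (depth=2)
Step 5: declare c=(read e)=40 at depth 2
Visible at query point: c=40 e=40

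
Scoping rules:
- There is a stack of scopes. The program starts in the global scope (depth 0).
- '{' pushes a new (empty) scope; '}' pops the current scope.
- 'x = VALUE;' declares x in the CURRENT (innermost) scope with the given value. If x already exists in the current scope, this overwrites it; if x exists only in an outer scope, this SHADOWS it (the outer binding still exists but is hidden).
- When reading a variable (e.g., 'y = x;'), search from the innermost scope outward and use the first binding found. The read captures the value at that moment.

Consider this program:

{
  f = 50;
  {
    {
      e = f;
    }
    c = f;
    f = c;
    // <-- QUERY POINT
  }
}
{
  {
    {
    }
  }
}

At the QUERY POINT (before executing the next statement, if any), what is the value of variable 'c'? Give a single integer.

Step 1: enter scope (depth=1)
Step 2: declare f=50 at depth 1
Step 3: enter scope (depth=2)
Step 4: enter scope (depth=3)
Step 5: declare e=(read f)=50 at depth 3
Step 6: exit scope (depth=2)
Step 7: declare c=(read f)=50 at depth 2
Step 8: declare f=(read c)=50 at depth 2
Visible at query point: c=50 f=50

Answer: 50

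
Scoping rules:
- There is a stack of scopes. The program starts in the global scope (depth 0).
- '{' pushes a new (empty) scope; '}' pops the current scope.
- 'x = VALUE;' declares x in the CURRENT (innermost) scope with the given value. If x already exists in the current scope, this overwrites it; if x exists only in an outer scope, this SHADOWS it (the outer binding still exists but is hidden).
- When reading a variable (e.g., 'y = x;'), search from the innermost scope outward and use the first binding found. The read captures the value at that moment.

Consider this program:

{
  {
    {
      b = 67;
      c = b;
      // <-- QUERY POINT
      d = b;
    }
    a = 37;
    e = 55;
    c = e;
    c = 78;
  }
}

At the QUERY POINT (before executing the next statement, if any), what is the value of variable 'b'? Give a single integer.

Step 1: enter scope (depth=1)
Step 2: enter scope (depth=2)
Step 3: enter scope (depth=3)
Step 4: declare b=67 at depth 3
Step 5: declare c=(read b)=67 at depth 3
Visible at query point: b=67 c=67

Answer: 67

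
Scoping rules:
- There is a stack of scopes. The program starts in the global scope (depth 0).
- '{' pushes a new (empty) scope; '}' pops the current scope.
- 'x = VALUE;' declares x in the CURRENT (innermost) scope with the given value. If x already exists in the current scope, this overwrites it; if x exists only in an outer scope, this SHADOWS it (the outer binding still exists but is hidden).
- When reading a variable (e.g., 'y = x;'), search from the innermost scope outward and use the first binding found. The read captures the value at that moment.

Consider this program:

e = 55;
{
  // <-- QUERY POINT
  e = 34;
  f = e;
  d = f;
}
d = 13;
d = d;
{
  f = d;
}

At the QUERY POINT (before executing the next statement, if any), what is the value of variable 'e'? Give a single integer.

Step 1: declare e=55 at depth 0
Step 2: enter scope (depth=1)
Visible at query point: e=55

Answer: 55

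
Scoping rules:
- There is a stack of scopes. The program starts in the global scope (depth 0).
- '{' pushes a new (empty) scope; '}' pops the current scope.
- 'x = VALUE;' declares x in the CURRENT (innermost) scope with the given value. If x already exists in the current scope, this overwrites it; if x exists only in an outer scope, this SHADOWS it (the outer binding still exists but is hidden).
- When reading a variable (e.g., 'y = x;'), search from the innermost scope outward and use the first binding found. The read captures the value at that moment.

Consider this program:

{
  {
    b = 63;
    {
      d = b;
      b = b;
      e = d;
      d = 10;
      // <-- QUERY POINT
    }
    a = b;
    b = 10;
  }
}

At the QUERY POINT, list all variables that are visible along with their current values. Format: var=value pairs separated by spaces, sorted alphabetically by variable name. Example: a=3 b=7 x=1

Answer: b=63 d=10 e=63

Derivation:
Step 1: enter scope (depth=1)
Step 2: enter scope (depth=2)
Step 3: declare b=63 at depth 2
Step 4: enter scope (depth=3)
Step 5: declare d=(read b)=63 at depth 3
Step 6: declare b=(read b)=63 at depth 3
Step 7: declare e=(read d)=63 at depth 3
Step 8: declare d=10 at depth 3
Visible at query point: b=63 d=10 e=63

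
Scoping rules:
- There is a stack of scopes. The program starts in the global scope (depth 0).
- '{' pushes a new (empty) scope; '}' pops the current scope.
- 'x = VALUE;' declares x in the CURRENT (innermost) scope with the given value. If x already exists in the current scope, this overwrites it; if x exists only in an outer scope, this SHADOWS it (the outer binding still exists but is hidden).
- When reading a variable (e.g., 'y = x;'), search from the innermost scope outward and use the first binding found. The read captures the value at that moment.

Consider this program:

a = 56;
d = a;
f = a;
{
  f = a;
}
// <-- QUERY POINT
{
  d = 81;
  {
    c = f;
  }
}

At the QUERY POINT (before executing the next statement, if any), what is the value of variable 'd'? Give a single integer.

Step 1: declare a=56 at depth 0
Step 2: declare d=(read a)=56 at depth 0
Step 3: declare f=(read a)=56 at depth 0
Step 4: enter scope (depth=1)
Step 5: declare f=(read a)=56 at depth 1
Step 6: exit scope (depth=0)
Visible at query point: a=56 d=56 f=56

Answer: 56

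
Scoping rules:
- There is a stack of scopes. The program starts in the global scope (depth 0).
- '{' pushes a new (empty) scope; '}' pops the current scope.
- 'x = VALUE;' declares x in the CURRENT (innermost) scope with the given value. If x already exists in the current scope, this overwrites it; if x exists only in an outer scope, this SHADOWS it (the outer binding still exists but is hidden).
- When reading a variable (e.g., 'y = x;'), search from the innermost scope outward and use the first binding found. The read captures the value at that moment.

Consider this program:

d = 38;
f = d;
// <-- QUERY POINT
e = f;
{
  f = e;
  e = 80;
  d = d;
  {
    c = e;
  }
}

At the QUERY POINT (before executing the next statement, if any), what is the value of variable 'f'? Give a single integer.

Answer: 38

Derivation:
Step 1: declare d=38 at depth 0
Step 2: declare f=(read d)=38 at depth 0
Visible at query point: d=38 f=38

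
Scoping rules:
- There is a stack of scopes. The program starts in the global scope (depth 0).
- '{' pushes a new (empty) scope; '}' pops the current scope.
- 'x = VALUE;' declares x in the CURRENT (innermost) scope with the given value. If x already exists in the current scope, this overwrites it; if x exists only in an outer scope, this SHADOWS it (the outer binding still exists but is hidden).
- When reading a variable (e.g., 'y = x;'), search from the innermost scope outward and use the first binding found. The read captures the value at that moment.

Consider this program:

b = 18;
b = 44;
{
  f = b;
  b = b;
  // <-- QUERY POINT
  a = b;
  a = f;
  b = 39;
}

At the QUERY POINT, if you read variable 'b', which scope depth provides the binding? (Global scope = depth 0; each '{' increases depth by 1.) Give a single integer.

Step 1: declare b=18 at depth 0
Step 2: declare b=44 at depth 0
Step 3: enter scope (depth=1)
Step 4: declare f=(read b)=44 at depth 1
Step 5: declare b=(read b)=44 at depth 1
Visible at query point: b=44 f=44

Answer: 1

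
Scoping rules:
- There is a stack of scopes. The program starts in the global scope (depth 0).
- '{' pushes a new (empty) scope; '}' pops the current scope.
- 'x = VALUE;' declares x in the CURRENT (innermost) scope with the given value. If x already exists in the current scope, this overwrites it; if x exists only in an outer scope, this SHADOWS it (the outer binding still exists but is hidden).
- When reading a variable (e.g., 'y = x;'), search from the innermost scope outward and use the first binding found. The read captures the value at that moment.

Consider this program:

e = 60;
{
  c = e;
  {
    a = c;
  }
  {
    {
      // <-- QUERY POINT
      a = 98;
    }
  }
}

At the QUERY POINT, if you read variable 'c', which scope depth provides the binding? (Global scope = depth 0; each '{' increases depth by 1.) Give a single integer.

Step 1: declare e=60 at depth 0
Step 2: enter scope (depth=1)
Step 3: declare c=(read e)=60 at depth 1
Step 4: enter scope (depth=2)
Step 5: declare a=(read c)=60 at depth 2
Step 6: exit scope (depth=1)
Step 7: enter scope (depth=2)
Step 8: enter scope (depth=3)
Visible at query point: c=60 e=60

Answer: 1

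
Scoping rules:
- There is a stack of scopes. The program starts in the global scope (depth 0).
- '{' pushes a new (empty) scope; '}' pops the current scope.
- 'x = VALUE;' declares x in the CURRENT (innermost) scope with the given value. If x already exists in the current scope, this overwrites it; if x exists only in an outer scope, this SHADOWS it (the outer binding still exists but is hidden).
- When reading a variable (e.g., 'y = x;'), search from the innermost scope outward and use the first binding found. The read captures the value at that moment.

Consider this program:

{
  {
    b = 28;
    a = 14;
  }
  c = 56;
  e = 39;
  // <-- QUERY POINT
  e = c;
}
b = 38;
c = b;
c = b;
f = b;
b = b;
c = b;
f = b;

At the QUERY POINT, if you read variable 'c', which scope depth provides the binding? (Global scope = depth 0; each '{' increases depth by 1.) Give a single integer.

Answer: 1

Derivation:
Step 1: enter scope (depth=1)
Step 2: enter scope (depth=2)
Step 3: declare b=28 at depth 2
Step 4: declare a=14 at depth 2
Step 5: exit scope (depth=1)
Step 6: declare c=56 at depth 1
Step 7: declare e=39 at depth 1
Visible at query point: c=56 e=39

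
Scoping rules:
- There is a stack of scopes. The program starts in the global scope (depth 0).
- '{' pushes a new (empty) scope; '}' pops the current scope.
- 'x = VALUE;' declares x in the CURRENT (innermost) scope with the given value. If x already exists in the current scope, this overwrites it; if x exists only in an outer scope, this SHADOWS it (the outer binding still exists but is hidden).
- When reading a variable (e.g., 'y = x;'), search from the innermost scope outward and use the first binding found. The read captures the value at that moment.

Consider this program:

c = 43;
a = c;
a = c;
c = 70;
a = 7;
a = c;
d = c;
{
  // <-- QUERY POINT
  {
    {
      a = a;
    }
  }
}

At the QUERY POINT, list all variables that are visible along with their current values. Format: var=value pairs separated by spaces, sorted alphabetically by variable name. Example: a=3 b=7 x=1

Answer: a=70 c=70 d=70

Derivation:
Step 1: declare c=43 at depth 0
Step 2: declare a=(read c)=43 at depth 0
Step 3: declare a=(read c)=43 at depth 0
Step 4: declare c=70 at depth 0
Step 5: declare a=7 at depth 0
Step 6: declare a=(read c)=70 at depth 0
Step 7: declare d=(read c)=70 at depth 0
Step 8: enter scope (depth=1)
Visible at query point: a=70 c=70 d=70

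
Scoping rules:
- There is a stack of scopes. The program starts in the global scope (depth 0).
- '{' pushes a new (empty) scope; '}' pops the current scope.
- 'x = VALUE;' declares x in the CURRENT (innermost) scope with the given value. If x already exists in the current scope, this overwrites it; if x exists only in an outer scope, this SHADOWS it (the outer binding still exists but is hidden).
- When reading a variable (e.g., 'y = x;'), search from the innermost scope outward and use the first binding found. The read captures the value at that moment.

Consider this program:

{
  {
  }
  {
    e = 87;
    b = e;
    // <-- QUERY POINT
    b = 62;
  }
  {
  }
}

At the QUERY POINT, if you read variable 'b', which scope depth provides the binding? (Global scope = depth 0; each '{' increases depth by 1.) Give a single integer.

Answer: 2

Derivation:
Step 1: enter scope (depth=1)
Step 2: enter scope (depth=2)
Step 3: exit scope (depth=1)
Step 4: enter scope (depth=2)
Step 5: declare e=87 at depth 2
Step 6: declare b=(read e)=87 at depth 2
Visible at query point: b=87 e=87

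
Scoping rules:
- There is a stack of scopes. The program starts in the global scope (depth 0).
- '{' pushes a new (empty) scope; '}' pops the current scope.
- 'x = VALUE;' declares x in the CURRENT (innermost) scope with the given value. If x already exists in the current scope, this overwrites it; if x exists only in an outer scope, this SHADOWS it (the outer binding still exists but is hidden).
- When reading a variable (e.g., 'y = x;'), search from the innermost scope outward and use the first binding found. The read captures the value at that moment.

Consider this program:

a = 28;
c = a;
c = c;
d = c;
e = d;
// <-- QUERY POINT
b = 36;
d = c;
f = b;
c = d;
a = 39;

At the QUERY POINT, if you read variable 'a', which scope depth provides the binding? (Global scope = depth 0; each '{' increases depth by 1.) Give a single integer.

Step 1: declare a=28 at depth 0
Step 2: declare c=(read a)=28 at depth 0
Step 3: declare c=(read c)=28 at depth 0
Step 4: declare d=(read c)=28 at depth 0
Step 5: declare e=(read d)=28 at depth 0
Visible at query point: a=28 c=28 d=28 e=28

Answer: 0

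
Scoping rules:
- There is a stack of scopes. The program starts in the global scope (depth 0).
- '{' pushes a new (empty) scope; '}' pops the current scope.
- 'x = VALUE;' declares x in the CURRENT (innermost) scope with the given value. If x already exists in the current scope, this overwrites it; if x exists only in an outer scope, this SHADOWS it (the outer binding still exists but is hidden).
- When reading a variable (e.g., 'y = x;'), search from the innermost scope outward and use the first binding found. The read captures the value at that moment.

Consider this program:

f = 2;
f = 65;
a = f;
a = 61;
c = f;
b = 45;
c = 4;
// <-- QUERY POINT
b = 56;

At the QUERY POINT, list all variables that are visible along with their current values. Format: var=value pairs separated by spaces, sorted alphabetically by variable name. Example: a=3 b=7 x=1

Answer: a=61 b=45 c=4 f=65

Derivation:
Step 1: declare f=2 at depth 0
Step 2: declare f=65 at depth 0
Step 3: declare a=(read f)=65 at depth 0
Step 4: declare a=61 at depth 0
Step 5: declare c=(read f)=65 at depth 0
Step 6: declare b=45 at depth 0
Step 7: declare c=4 at depth 0
Visible at query point: a=61 b=45 c=4 f=65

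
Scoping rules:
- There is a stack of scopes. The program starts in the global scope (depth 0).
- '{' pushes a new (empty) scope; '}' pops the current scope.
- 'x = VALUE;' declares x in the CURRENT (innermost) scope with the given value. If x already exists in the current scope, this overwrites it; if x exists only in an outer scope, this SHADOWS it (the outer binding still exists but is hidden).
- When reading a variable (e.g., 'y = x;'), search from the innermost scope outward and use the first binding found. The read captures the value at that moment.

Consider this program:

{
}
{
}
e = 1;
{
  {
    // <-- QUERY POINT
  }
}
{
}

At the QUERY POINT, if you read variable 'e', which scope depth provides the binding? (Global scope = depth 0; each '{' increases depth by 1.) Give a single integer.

Step 1: enter scope (depth=1)
Step 2: exit scope (depth=0)
Step 3: enter scope (depth=1)
Step 4: exit scope (depth=0)
Step 5: declare e=1 at depth 0
Step 6: enter scope (depth=1)
Step 7: enter scope (depth=2)
Visible at query point: e=1

Answer: 0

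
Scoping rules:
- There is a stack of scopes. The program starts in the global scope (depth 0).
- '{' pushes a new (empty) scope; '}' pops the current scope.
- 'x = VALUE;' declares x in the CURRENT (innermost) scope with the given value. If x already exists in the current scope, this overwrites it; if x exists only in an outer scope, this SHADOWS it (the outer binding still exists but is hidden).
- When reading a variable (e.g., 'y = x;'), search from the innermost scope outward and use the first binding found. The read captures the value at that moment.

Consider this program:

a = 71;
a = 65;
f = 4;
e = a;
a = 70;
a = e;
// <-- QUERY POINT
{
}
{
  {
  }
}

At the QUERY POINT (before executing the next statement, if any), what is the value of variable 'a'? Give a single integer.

Answer: 65

Derivation:
Step 1: declare a=71 at depth 0
Step 2: declare a=65 at depth 0
Step 3: declare f=4 at depth 0
Step 4: declare e=(read a)=65 at depth 0
Step 5: declare a=70 at depth 0
Step 6: declare a=(read e)=65 at depth 0
Visible at query point: a=65 e=65 f=4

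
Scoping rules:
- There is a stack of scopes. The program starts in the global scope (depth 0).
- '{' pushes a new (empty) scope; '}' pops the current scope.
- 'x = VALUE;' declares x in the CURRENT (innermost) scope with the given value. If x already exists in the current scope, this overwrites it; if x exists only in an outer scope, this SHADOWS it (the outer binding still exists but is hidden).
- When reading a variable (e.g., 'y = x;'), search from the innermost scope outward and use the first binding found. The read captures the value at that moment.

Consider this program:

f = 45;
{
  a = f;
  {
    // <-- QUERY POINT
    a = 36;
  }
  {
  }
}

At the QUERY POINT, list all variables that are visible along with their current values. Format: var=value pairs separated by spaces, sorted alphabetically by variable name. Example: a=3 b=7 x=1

Step 1: declare f=45 at depth 0
Step 2: enter scope (depth=1)
Step 3: declare a=(read f)=45 at depth 1
Step 4: enter scope (depth=2)
Visible at query point: a=45 f=45

Answer: a=45 f=45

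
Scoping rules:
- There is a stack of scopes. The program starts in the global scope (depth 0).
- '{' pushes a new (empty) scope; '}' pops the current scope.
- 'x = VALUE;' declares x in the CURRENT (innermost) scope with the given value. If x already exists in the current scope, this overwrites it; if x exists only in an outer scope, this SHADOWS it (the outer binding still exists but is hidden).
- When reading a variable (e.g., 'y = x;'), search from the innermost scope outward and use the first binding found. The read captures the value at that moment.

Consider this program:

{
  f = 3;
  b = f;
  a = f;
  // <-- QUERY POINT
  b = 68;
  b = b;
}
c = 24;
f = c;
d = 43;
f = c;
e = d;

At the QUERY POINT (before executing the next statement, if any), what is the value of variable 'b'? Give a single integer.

Step 1: enter scope (depth=1)
Step 2: declare f=3 at depth 1
Step 3: declare b=(read f)=3 at depth 1
Step 4: declare a=(read f)=3 at depth 1
Visible at query point: a=3 b=3 f=3

Answer: 3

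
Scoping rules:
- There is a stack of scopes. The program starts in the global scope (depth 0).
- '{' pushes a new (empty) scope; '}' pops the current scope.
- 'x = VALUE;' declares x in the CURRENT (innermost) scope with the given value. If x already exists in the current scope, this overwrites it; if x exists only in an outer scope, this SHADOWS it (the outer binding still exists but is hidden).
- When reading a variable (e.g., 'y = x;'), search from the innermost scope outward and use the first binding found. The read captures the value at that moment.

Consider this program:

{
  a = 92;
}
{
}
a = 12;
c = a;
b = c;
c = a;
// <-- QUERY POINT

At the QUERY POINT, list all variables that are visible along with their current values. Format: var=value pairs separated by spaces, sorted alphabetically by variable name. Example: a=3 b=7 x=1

Step 1: enter scope (depth=1)
Step 2: declare a=92 at depth 1
Step 3: exit scope (depth=0)
Step 4: enter scope (depth=1)
Step 5: exit scope (depth=0)
Step 6: declare a=12 at depth 0
Step 7: declare c=(read a)=12 at depth 0
Step 8: declare b=(read c)=12 at depth 0
Step 9: declare c=(read a)=12 at depth 0
Visible at query point: a=12 b=12 c=12

Answer: a=12 b=12 c=12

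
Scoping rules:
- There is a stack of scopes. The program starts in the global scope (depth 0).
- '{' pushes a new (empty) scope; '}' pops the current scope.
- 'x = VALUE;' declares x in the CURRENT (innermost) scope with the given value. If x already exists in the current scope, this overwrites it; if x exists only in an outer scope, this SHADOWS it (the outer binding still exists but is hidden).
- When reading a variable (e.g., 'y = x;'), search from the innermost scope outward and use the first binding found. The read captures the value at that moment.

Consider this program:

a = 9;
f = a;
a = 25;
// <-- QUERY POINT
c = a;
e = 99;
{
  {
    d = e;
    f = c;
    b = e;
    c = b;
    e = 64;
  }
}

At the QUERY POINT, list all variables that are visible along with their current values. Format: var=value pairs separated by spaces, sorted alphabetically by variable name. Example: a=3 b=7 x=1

Answer: a=25 f=9

Derivation:
Step 1: declare a=9 at depth 0
Step 2: declare f=(read a)=9 at depth 0
Step 3: declare a=25 at depth 0
Visible at query point: a=25 f=9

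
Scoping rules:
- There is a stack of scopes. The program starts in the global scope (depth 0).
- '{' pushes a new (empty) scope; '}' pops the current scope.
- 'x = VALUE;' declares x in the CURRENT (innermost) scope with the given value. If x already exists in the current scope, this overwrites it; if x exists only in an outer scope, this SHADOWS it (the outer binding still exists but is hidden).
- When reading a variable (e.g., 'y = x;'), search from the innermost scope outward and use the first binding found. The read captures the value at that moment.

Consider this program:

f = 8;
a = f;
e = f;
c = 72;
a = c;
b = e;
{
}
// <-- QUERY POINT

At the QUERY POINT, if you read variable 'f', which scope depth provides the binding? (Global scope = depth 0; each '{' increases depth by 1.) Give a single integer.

Answer: 0

Derivation:
Step 1: declare f=8 at depth 0
Step 2: declare a=(read f)=8 at depth 0
Step 3: declare e=(read f)=8 at depth 0
Step 4: declare c=72 at depth 0
Step 5: declare a=(read c)=72 at depth 0
Step 6: declare b=(read e)=8 at depth 0
Step 7: enter scope (depth=1)
Step 8: exit scope (depth=0)
Visible at query point: a=72 b=8 c=72 e=8 f=8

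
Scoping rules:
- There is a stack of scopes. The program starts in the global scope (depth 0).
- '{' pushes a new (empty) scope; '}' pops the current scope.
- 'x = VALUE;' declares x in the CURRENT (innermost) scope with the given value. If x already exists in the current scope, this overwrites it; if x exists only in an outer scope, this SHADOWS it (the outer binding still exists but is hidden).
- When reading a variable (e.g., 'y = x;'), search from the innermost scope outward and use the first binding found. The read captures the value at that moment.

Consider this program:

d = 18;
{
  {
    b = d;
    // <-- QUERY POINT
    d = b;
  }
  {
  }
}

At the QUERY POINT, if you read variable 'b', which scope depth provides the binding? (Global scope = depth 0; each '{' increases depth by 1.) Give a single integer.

Answer: 2

Derivation:
Step 1: declare d=18 at depth 0
Step 2: enter scope (depth=1)
Step 3: enter scope (depth=2)
Step 4: declare b=(read d)=18 at depth 2
Visible at query point: b=18 d=18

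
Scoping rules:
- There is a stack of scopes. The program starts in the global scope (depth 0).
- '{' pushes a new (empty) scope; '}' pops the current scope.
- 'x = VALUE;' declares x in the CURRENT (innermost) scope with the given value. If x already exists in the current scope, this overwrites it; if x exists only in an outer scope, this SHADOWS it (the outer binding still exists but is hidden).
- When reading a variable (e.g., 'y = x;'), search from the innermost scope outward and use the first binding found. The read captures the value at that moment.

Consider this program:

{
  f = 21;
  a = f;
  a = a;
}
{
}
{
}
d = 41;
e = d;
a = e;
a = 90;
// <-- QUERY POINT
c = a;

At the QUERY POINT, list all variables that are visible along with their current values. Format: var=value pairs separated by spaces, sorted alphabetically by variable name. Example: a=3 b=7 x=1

Answer: a=90 d=41 e=41

Derivation:
Step 1: enter scope (depth=1)
Step 2: declare f=21 at depth 1
Step 3: declare a=(read f)=21 at depth 1
Step 4: declare a=(read a)=21 at depth 1
Step 5: exit scope (depth=0)
Step 6: enter scope (depth=1)
Step 7: exit scope (depth=0)
Step 8: enter scope (depth=1)
Step 9: exit scope (depth=0)
Step 10: declare d=41 at depth 0
Step 11: declare e=(read d)=41 at depth 0
Step 12: declare a=(read e)=41 at depth 0
Step 13: declare a=90 at depth 0
Visible at query point: a=90 d=41 e=41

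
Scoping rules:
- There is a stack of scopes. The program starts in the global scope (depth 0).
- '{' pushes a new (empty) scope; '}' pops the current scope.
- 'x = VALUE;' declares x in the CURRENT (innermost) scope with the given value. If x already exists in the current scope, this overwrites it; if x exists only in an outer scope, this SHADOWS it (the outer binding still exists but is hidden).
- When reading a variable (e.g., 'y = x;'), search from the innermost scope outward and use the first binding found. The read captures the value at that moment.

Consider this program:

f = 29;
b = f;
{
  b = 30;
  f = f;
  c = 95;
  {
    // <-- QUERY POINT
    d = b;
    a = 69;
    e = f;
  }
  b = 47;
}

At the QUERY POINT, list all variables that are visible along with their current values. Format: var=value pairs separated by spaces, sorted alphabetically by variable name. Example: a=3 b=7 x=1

Answer: b=30 c=95 f=29

Derivation:
Step 1: declare f=29 at depth 0
Step 2: declare b=(read f)=29 at depth 0
Step 3: enter scope (depth=1)
Step 4: declare b=30 at depth 1
Step 5: declare f=(read f)=29 at depth 1
Step 6: declare c=95 at depth 1
Step 7: enter scope (depth=2)
Visible at query point: b=30 c=95 f=29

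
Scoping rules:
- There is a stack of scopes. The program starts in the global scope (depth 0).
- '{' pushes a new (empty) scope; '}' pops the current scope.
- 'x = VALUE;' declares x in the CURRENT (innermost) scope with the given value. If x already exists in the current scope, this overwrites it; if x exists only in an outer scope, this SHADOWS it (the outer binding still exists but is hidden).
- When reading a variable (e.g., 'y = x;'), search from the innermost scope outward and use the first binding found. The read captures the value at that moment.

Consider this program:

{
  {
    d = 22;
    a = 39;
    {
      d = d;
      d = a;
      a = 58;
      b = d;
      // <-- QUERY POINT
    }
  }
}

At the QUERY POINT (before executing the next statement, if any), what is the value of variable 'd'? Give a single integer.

Step 1: enter scope (depth=1)
Step 2: enter scope (depth=2)
Step 3: declare d=22 at depth 2
Step 4: declare a=39 at depth 2
Step 5: enter scope (depth=3)
Step 6: declare d=(read d)=22 at depth 3
Step 7: declare d=(read a)=39 at depth 3
Step 8: declare a=58 at depth 3
Step 9: declare b=(read d)=39 at depth 3
Visible at query point: a=58 b=39 d=39

Answer: 39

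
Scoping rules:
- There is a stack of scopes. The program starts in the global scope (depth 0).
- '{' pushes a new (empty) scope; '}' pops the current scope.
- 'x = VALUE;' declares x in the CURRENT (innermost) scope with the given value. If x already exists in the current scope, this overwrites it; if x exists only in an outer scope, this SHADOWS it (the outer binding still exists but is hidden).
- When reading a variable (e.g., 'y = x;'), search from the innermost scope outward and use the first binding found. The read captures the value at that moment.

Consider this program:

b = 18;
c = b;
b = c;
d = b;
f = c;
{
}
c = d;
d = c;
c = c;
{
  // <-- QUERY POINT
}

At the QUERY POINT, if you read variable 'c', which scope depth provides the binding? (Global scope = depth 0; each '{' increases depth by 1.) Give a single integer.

Step 1: declare b=18 at depth 0
Step 2: declare c=(read b)=18 at depth 0
Step 3: declare b=(read c)=18 at depth 0
Step 4: declare d=(read b)=18 at depth 0
Step 5: declare f=(read c)=18 at depth 0
Step 6: enter scope (depth=1)
Step 7: exit scope (depth=0)
Step 8: declare c=(read d)=18 at depth 0
Step 9: declare d=(read c)=18 at depth 0
Step 10: declare c=(read c)=18 at depth 0
Step 11: enter scope (depth=1)
Visible at query point: b=18 c=18 d=18 f=18

Answer: 0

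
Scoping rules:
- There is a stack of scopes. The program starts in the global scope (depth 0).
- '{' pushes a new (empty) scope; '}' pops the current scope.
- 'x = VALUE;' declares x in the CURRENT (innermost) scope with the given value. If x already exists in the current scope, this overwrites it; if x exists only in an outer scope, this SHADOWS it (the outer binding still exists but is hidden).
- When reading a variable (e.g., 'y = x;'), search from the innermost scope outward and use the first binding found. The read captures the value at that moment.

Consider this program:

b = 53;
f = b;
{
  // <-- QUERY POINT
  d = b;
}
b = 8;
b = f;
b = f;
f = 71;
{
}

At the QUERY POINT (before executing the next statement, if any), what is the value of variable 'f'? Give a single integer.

Answer: 53

Derivation:
Step 1: declare b=53 at depth 0
Step 2: declare f=(read b)=53 at depth 0
Step 3: enter scope (depth=1)
Visible at query point: b=53 f=53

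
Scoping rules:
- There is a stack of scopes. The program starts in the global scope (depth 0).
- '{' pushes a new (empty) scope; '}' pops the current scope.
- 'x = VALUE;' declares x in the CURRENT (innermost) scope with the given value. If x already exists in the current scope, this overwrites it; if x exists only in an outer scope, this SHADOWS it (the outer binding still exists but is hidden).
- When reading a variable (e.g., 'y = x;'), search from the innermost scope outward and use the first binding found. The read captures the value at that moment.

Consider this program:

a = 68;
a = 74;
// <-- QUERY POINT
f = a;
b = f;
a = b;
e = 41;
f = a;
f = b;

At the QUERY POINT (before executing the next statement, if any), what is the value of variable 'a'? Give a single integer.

Answer: 74

Derivation:
Step 1: declare a=68 at depth 0
Step 2: declare a=74 at depth 0
Visible at query point: a=74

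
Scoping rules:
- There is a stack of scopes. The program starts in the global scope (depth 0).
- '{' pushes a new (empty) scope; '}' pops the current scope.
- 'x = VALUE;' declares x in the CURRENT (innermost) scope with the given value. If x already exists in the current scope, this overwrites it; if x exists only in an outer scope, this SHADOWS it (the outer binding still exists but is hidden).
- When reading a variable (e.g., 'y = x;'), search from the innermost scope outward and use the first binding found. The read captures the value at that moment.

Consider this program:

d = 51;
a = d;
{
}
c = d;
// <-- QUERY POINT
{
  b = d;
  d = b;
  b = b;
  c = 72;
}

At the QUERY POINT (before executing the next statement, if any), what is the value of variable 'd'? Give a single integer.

Answer: 51

Derivation:
Step 1: declare d=51 at depth 0
Step 2: declare a=(read d)=51 at depth 0
Step 3: enter scope (depth=1)
Step 4: exit scope (depth=0)
Step 5: declare c=(read d)=51 at depth 0
Visible at query point: a=51 c=51 d=51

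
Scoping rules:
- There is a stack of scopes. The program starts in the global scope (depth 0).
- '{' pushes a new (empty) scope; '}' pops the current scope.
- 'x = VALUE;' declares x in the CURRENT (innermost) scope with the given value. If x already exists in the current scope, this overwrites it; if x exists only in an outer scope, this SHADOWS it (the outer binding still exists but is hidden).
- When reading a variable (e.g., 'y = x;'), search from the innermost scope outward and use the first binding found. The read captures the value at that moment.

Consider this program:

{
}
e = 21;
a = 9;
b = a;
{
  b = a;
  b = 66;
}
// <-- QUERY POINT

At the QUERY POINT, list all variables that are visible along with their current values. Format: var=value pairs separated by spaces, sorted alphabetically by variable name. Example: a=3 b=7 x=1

Answer: a=9 b=9 e=21

Derivation:
Step 1: enter scope (depth=1)
Step 2: exit scope (depth=0)
Step 3: declare e=21 at depth 0
Step 4: declare a=9 at depth 0
Step 5: declare b=(read a)=9 at depth 0
Step 6: enter scope (depth=1)
Step 7: declare b=(read a)=9 at depth 1
Step 8: declare b=66 at depth 1
Step 9: exit scope (depth=0)
Visible at query point: a=9 b=9 e=21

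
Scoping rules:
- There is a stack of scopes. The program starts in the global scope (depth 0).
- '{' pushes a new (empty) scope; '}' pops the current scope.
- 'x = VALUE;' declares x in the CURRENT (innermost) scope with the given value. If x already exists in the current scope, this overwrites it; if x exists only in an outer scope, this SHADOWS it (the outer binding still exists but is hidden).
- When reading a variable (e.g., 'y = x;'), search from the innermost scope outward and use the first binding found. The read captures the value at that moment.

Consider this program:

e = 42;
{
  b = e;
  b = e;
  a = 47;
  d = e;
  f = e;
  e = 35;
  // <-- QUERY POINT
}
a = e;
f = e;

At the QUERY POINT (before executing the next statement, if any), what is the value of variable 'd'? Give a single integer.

Step 1: declare e=42 at depth 0
Step 2: enter scope (depth=1)
Step 3: declare b=(read e)=42 at depth 1
Step 4: declare b=(read e)=42 at depth 1
Step 5: declare a=47 at depth 1
Step 6: declare d=(read e)=42 at depth 1
Step 7: declare f=(read e)=42 at depth 1
Step 8: declare e=35 at depth 1
Visible at query point: a=47 b=42 d=42 e=35 f=42

Answer: 42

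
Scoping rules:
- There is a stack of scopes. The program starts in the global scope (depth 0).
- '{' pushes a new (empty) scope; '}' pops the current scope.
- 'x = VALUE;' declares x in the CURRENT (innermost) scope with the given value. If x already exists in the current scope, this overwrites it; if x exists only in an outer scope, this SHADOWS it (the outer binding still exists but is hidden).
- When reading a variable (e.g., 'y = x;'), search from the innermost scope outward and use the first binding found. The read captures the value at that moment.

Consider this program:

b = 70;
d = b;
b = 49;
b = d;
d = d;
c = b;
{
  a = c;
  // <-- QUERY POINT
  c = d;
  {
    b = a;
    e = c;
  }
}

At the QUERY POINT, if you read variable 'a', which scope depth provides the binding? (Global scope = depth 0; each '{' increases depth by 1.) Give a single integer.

Answer: 1

Derivation:
Step 1: declare b=70 at depth 0
Step 2: declare d=(read b)=70 at depth 0
Step 3: declare b=49 at depth 0
Step 4: declare b=(read d)=70 at depth 0
Step 5: declare d=(read d)=70 at depth 0
Step 6: declare c=(read b)=70 at depth 0
Step 7: enter scope (depth=1)
Step 8: declare a=(read c)=70 at depth 1
Visible at query point: a=70 b=70 c=70 d=70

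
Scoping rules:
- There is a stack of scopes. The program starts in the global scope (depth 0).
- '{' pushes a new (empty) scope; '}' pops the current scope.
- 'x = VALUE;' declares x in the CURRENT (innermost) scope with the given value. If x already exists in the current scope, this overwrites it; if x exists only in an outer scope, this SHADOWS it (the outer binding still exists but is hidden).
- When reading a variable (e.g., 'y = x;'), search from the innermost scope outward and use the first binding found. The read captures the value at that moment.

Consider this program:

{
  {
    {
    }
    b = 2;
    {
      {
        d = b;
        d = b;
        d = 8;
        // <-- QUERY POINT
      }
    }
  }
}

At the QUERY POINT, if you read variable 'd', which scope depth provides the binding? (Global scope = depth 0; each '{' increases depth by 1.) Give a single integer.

Answer: 4

Derivation:
Step 1: enter scope (depth=1)
Step 2: enter scope (depth=2)
Step 3: enter scope (depth=3)
Step 4: exit scope (depth=2)
Step 5: declare b=2 at depth 2
Step 6: enter scope (depth=3)
Step 7: enter scope (depth=4)
Step 8: declare d=(read b)=2 at depth 4
Step 9: declare d=(read b)=2 at depth 4
Step 10: declare d=8 at depth 4
Visible at query point: b=2 d=8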